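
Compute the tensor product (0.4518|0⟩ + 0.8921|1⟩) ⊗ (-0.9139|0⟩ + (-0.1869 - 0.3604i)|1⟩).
-0.4129|00⟩ + (-0.08444 - 0.1628i)|01⟩ - 0.8153|10⟩ + (-0.1667 - 0.3215i)|11⟩

amp(|b₁b₂…⟩) = product of the factor amplitudes for bits b₁, b₂, …; only kets whose every factor amplitude is nonzero survive.
|00⟩: (0.4518)(-0.9139) = -0.4129
|01⟩: (0.4518)(-0.1869 - 0.3604i) = (-0.08444 - 0.1628i)
|10⟩: (0.8921)(-0.9139) = -0.8153
|11⟩: (0.8921)(-0.1869 - 0.3604i) = (-0.1667 - 0.3215i)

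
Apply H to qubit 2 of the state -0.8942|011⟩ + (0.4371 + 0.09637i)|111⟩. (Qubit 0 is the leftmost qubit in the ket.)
-0.6323|010⟩ + 0.6323|011⟩ + (0.3091 + 0.06814i)|110⟩ + (-0.3091 - 0.06814i)|111⟩

H on qubit 2 mixes each pair of kets that differ only in qubit 2: amplitudes (a, b) of (|…0…⟩, |…1…⟩) become ((a + b)/√2, (a − b)/√2). Kets absent from the input have amplitude 0.
(|010⟩, |011⟩): (a, b) = (0, -0.8942) → (-0.6323, 0.6323)
(|110⟩, |111⟩): (a, b) = (0, (0.4371 + 0.09637i)) → ((0.3091 + 0.06814i), (-0.3091 - 0.06814i))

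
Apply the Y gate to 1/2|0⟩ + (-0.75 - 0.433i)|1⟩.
(-0.433 + 0.75i)|0⟩ + (1/2)i|1⟩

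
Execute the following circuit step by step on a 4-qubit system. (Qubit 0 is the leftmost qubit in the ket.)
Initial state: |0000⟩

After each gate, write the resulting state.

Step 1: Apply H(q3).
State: 1/√2|0000⟩ + 1/√2|0001⟩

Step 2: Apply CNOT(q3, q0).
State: 1/√2|0000⟩ + 1/√2|1001⟩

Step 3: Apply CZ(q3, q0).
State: 1/√2|0000⟩ - 1/√2|1001⟩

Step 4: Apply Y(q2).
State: (1/√2)i|0010⟩ - (1/√2)i|1011⟩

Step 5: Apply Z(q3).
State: (1/√2)i|0010⟩ + (1/√2)i|1011⟩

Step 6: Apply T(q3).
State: (1/√2)i|0010⟩ + (-1/2 + (1/2)i)|1011⟩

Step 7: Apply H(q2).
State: (1/2)i|0000⟩ - (1/2)i|0010⟩ + (-1/√8 + (1/√8)i)|1001⟩ + (1/√8 - (1/√8)i)|1011⟩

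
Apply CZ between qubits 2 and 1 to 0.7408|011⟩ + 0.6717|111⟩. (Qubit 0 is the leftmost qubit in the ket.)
-0.7408|011⟩ - 0.6717|111⟩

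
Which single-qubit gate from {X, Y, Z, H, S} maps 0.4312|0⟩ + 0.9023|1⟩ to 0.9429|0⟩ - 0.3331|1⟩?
H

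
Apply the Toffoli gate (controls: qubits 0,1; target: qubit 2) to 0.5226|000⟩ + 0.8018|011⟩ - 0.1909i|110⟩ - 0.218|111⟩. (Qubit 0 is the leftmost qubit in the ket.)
0.5226|000⟩ + 0.8018|011⟩ - 0.218|110⟩ - 0.1909i|111⟩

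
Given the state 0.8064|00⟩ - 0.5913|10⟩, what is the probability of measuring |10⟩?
0.3496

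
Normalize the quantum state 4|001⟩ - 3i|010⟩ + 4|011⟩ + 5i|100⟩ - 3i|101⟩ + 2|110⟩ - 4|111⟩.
0.4104|001⟩ - 0.3078i|010⟩ + 0.4104|011⟩ + 0.513i|100⟩ - 0.3078i|101⟩ + 0.2052|110⟩ - 0.4104|111⟩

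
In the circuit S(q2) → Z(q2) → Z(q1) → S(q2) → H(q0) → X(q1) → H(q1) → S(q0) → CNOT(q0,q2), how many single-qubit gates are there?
8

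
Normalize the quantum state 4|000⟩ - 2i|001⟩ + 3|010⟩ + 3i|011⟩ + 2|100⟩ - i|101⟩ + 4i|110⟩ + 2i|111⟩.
0.504|000⟩ - 0.252i|001⟩ + 1/√7|010⟩ + (1/√7)i|011⟩ + 0.252|100⟩ - 0.126i|101⟩ + 0.504i|110⟩ + 0.252i|111⟩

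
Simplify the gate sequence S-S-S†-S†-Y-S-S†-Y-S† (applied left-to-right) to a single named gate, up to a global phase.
S†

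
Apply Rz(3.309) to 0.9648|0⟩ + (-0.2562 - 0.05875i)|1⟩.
(-0.08066 - 0.9614i)|0⟩ + (0.07996 - 0.2504i)|1⟩

Rz(3.309) = [[e^(−iθ/2), 0], [0, e^(iθ/2)]] with e^(±iθ/2) = cos(θ/2) ± i·sin(θ/2); θ = 3.309, cos(θ/2) ≈ -0.083606, sin(θ/2) ≈ 0.996499.
With a = amp(|0⟩) = 0.9648 and b = amp(|1⟩) = (-0.2562 - 0.05875i):
new amp(|0⟩) = (-0.083606 - 0.996499i)·a = (-0.08066 - 0.9614i)
new amp(|1⟩) = (-0.083606 + 0.996499i)·b = (0.07996 - 0.2504i)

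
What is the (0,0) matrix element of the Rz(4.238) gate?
(-0.5212 - 0.8535i)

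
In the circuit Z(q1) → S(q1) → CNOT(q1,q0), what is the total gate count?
3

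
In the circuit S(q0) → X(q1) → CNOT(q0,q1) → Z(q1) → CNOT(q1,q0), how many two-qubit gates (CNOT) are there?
2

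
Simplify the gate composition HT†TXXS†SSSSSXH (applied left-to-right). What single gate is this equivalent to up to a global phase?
Z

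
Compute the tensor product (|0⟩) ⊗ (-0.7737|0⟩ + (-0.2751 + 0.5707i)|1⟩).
-0.7737|00⟩ + (-0.2751 + 0.5707i)|01⟩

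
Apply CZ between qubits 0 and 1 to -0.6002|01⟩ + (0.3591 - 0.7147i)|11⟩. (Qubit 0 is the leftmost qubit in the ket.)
-0.6002|01⟩ + (-0.3591 + 0.7147i)|11⟩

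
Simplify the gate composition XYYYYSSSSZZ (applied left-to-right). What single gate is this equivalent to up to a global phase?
X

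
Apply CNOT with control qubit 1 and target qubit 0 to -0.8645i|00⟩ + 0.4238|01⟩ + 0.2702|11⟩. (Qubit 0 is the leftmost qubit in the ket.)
-0.8645i|00⟩ + 0.2702|01⟩ + 0.4238|11⟩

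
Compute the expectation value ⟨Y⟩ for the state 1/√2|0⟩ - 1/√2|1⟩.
0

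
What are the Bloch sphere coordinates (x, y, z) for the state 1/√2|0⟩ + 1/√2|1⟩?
(1, 0, 0)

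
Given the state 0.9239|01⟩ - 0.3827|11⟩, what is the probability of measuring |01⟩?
0.8536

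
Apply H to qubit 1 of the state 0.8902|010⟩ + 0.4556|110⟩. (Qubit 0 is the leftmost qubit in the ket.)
0.6295|000⟩ - 0.6295|010⟩ + 0.3222|100⟩ - 0.3222|110⟩

H on qubit 1 mixes each pair of kets that differ only in qubit 1: amplitudes (a, b) of (|…0…⟩, |…1…⟩) become ((a + b)/√2, (a − b)/√2). Kets absent from the input have amplitude 0.
(|000⟩, |010⟩): (a, b) = (0, 0.8902) → (0.6295, -0.6295)
(|100⟩, |110⟩): (a, b) = (0, 0.4556) → (0.3222, -0.3222)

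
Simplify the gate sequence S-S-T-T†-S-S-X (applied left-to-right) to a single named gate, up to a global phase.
X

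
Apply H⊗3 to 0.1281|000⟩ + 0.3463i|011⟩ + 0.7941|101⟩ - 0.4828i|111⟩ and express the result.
(0.326 - 0.04826i)|000⟩ + (-0.2355 + 0.04826i)|001⟩ + (0.326 + 0.04826i)|010⟩ + (-0.2355 - 0.04826i)|011⟩ + (-0.2355 + 0.2931i)|100⟩ + (0.326 - 0.2931i)|101⟩ + (-0.2355 - 0.2931i)|110⟩ + (0.326 + 0.2931i)|111⟩

H⊗3 gives amp(|y⟩) = (1/2√2) Σ_x (−1)^(x·y) amp(|x⟩), where x·y is the number of positions in which both x and y have a 1.
|000⟩: (0.1281 + 0.3463i + 0.7941 - 0.4828i)/(2√2) = (0.326 - 0.04826i)
|001⟩: (0.1281 - 0.3463i - 0.7941 + 0.4828i)/(2√2) = (-0.2355 + 0.04826i)
|010⟩: (0.1281 - 0.3463i + 0.7941 + 0.4828i)/(2√2) = (0.326 + 0.04826i)
|011⟩: (0.1281 + 0.3463i - 0.7941 - 0.4828i)/(2√2) = (-0.2355 - 0.04826i)
|100⟩: (0.1281 + 0.3463i - 0.7941 + 0.4828i)/(2√2) = (-0.2355 + 0.2931i)
|101⟩: (0.1281 - 0.3463i + 0.7941 - 0.4828i)/(2√2) = (0.326 - 0.2931i)
|110⟩: (0.1281 - 0.3463i - 0.7941 - 0.4828i)/(2√2) = (-0.2355 - 0.2931i)
|111⟩: (0.1281 + 0.3463i + 0.7941 + 0.4828i)/(2√2) = (0.326 + 0.2931i)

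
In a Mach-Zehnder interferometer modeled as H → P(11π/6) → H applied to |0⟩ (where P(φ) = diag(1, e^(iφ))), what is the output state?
(0.933 - 0.25i)|0⟩ + (0.06699 + 0.25i)|1⟩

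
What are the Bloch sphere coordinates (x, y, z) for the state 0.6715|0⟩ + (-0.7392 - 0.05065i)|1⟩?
(-0.9927, -0.06802, -0.09807)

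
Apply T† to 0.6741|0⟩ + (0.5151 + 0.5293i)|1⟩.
0.6741|0⟩ + (0.7385 + 0.01004i)|1⟩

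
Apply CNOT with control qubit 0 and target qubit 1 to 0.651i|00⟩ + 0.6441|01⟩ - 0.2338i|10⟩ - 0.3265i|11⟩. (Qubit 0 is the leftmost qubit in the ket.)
0.651i|00⟩ + 0.6441|01⟩ - 0.3265i|10⟩ - 0.2338i|11⟩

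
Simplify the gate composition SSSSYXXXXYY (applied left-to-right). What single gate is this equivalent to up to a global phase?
Y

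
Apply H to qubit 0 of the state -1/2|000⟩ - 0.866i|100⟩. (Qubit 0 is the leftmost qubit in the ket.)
(-1/√8 - 0.6124i)|000⟩ + (-1/√8 + 0.6124i)|100⟩

H on qubit 0 mixes each pair of kets that differ only in qubit 0: amplitudes (a, b) of (|…0…⟩, |…1…⟩) become ((a + b)/√2, (a − b)/√2). Kets absent from the input have amplitude 0.
(|000⟩, |100⟩): (a, b) = (-1/2, -0.866i) → ((-1/√8 - 0.6124i), (-1/√8 + 0.6124i))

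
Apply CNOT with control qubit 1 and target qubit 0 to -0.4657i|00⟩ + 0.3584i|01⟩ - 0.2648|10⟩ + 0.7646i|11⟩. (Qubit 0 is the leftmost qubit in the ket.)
-0.4657i|00⟩ + 0.7646i|01⟩ - 0.2648|10⟩ + 0.3584i|11⟩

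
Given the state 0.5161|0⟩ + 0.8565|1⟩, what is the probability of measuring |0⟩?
0.2664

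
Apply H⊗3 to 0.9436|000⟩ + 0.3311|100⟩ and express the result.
0.4507|000⟩ + 0.4507|001⟩ + 0.4507|010⟩ + 0.4507|011⟩ + 0.2166|100⟩ + 0.2166|101⟩ + 0.2166|110⟩ + 0.2166|111⟩

H⊗3 gives amp(|y⟩) = (1/2√2) Σ_x (−1)^(x·y) amp(|x⟩), where x·y is the number of positions in which both x and y have a 1.
|000⟩: (0.9436 + 0.3311)/(2√2) = 0.4507
|001⟩: (0.9436 + 0.3311)/(2√2) = 0.4507
|010⟩: (0.9436 + 0.3311)/(2√2) = 0.4507
|011⟩: (0.9436 + 0.3311)/(2√2) = 0.4507
|100⟩: (0.9436 - 0.3311)/(2√2) = 0.2166
|101⟩: (0.9436 - 0.3311)/(2√2) = 0.2166
|110⟩: (0.9436 - 0.3311)/(2√2) = 0.2166
|111⟩: (0.9436 - 0.3311)/(2√2) = 0.2166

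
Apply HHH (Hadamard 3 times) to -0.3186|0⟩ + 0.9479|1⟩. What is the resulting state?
0.445|0⟩ - 0.8956|1⟩

H² = I, so H^3 = H: a single Hadamard. With (a, b) = (-0.3186, 0.9479), H gives ((a + b)/√2, (a − b)/√2) = (0.445, -0.8956).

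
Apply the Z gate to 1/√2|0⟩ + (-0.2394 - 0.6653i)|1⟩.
1/√2|0⟩ + (0.2394 + 0.6653i)|1⟩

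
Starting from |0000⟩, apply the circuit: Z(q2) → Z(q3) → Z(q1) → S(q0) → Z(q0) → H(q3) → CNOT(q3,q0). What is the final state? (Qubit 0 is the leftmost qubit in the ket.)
1/√2|0000⟩ + 1/√2|1001⟩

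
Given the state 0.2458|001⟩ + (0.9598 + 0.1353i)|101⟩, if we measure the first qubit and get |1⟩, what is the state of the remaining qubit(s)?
(0.9902 + 0.1396i)|01⟩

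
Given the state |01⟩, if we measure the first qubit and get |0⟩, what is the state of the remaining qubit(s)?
|1⟩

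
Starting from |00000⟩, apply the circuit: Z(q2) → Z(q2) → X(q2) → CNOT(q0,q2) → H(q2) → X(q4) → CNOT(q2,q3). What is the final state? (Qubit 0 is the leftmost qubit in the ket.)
1/√2|00001⟩ - 1/√2|00111⟩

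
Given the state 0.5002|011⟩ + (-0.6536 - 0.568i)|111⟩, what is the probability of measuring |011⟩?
0.2502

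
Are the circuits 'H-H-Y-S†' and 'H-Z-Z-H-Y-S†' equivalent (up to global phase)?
Yes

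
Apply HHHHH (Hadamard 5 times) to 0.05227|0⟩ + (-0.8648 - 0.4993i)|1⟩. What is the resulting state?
(-0.5745 - 0.3531i)|0⟩ + (0.6485 + 0.3531i)|1⟩

H² = I, so H^5 = H: a single Hadamard. With (a, b) = (0.05227, (-0.8648 - 0.4993i)), H gives ((a + b)/√2, (a − b)/√2) = ((-0.5745 - 0.3531i), (0.6485 + 0.3531i)).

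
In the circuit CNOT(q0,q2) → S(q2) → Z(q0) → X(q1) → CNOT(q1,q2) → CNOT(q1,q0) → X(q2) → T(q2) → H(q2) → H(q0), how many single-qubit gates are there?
7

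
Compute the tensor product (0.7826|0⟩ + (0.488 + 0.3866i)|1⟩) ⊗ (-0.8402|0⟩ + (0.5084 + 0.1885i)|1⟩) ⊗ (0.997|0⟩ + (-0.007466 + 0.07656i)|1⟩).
-0.6556|000⟩ + (0.004909 - 0.05034i)|001⟩ + (0.3967 + 0.1471i)|010⟩ + (-0.01426 + 0.02936i)|011⟩ + (-0.4088 - 0.3238i)|100⟩ + (0.02793 - 0.02897i)|101⟩ + (0.1747 + 0.2877i)|110⟩ + (-0.0234 + 0.01126i)|111⟩

amp(|b₁b₂…⟩) = product of the factor amplitudes for bits b₁, b₂, …; only kets whose every factor amplitude is nonzero survive.
|000⟩: (0.7826)(-0.8402)(0.997) = -0.6556
|001⟩: (0.7826)(-0.8402)(-0.007466 + 0.07656i) = (0.004909 - 0.05034i)
|010⟩: (0.7826)(0.5084 + 0.1885i)(0.997) = (0.3967 + 0.1471i)
|011⟩: (0.7826)(0.5084 + 0.1885i)(-0.007466 + 0.07656i) = (-0.01426 + 0.02936i)
|100⟩: (0.488 + 0.3866i)(-0.8402)(0.997) = (-0.4088 - 0.3238i)
|101⟩: (0.488 + 0.3866i)(-0.8402)(-0.007466 + 0.07656i) = (0.02793 - 0.02897i)
|110⟩: (0.488 + 0.3866i)(0.5084 + 0.1885i)(0.997) = (0.1747 + 0.2877i)
|111⟩: (0.488 + 0.3866i)(0.5084 + 0.1885i)(-0.007466 + 0.07656i) = (-0.0234 + 0.01126i)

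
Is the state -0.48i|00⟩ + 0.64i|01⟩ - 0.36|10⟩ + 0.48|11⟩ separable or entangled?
Separable

Writing the state as a|00⟩ + b|01⟩ + c|10⟩ + d|11⟩, it is a product state iff ad − bc = 0.
Here (a, b, c, d) = (-0.48i, 0.64i, -0.36, 0.48): ad − bc = (-0.48i)(0.48) − (0.64i)(-0.36) = 0, so the state is separable.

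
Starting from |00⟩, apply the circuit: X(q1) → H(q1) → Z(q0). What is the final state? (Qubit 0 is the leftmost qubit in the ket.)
1/√2|00⟩ - 1/√2|01⟩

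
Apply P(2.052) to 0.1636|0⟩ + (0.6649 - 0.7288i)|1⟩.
0.1636|0⟩ + (0.3383 + 0.9267i)|1⟩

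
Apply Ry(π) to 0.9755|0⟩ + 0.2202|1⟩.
-0.2202|0⟩ + 0.9755|1⟩

Ry(π) = [[cos(θ/2), −sin(θ/2)], [sin(θ/2), cos(θ/2)]]; θ = π, cos(θ/2) ≈ 0, sin(θ/2) ≈ 1.
With a = amp(|0⟩) = 0.9755 and b = amp(|1⟩) = 0.2202:
new amp(|0⟩) = (-1)·b = -0.2202
new amp(|1⟩) = (1)·a = 0.9755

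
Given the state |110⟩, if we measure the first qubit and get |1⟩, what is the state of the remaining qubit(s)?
|10⟩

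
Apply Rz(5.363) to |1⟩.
(-0.896 + 0.444i)|1⟩

Rz(5.363) = [[e^(−iθ/2), 0], [0, e^(iθ/2)]] with e^(±iθ/2) = cos(θ/2) ± i·sin(θ/2); θ = 5.363, cos(θ/2) ≈ -0.896011, sin(θ/2) ≈ 0.444031.
With a = amp(|0⟩) = 0 and b = amp(|1⟩) = 1:
new amp(|0⟩) = (-0.896011 - 0.444031i)·a = 0
new amp(|1⟩) = (-0.896011 + 0.444031i)·b = (-0.896 + 0.444i)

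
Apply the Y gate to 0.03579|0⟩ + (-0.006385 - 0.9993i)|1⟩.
(-0.9993 + 0.006385i)|0⟩ + 0.03579i|1⟩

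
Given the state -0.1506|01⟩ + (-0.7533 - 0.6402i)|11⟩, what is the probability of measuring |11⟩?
0.9773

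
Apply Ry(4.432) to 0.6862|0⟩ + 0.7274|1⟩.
-0.9938|0⟩ + 0.1108|1⟩

Ry(4.432) = [[cos(θ/2), −sin(θ/2)], [sin(θ/2), cos(θ/2)]]; θ = 4.432, cos(θ/2) ≈ -0.601361, sin(θ/2) ≈ 0.798977.
With a = amp(|0⟩) = 0.6862 and b = amp(|1⟩) = 0.7274:
new amp(|0⟩) = (-0.601361)·a + (-0.798977)·b = -0.9938
new amp(|1⟩) = (0.798977)·a + (-0.601361)·b = 0.1108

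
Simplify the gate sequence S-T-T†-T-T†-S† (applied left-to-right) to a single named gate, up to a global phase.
I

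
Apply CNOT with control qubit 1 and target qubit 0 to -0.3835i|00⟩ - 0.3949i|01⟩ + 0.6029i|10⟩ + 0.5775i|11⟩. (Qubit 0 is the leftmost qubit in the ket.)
-0.3835i|00⟩ + 0.5775i|01⟩ + 0.6029i|10⟩ - 0.3949i|11⟩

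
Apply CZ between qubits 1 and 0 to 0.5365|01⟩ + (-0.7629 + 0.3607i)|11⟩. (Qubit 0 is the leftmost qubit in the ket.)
0.5365|01⟩ + (0.7629 - 0.3607i)|11⟩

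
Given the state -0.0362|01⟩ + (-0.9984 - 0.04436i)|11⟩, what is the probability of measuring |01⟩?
0.00131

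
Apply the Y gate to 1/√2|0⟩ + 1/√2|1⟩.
-(1/√2)i|0⟩ + (1/√2)i|1⟩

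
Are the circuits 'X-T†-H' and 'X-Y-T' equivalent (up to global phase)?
No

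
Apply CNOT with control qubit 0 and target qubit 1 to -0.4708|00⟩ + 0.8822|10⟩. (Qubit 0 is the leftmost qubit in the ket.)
-0.4708|00⟩ + 0.8822|11⟩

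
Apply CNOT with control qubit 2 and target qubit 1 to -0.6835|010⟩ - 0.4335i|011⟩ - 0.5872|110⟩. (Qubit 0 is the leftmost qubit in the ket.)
-0.4335i|001⟩ - 0.6835|010⟩ - 0.5872|110⟩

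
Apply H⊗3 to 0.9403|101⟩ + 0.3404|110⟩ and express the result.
0.4528|000⟩ - 0.2121|001⟩ + 0.2121|010⟩ - 0.4528|011⟩ - 0.4528|100⟩ + 0.2121|101⟩ - 0.2121|110⟩ + 0.4528|111⟩

H⊗3 gives amp(|y⟩) = (1/2√2) Σ_x (−1)^(x·y) amp(|x⟩), where x·y is the number of positions in which both x and y have a 1.
|000⟩: (0.9403 + 0.3404)/(2√2) = 0.4528
|001⟩: (-0.9403 + 0.3404)/(2√2) = -0.2121
|010⟩: (0.9403 - 0.3404)/(2√2) = 0.2121
|011⟩: (-0.9403 - 0.3404)/(2√2) = -0.4528
|100⟩: (-0.9403 - 0.3404)/(2√2) = -0.4528
|101⟩: (0.9403 - 0.3404)/(2√2) = 0.2121
|110⟩: (-0.9403 + 0.3404)/(2√2) = -0.2121
|111⟩: (0.9403 + 0.3404)/(2√2) = 0.4528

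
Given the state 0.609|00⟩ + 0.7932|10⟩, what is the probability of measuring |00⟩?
0.3709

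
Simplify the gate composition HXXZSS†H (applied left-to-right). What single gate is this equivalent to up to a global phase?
X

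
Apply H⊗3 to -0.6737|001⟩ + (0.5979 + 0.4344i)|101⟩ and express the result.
(-0.0268 + 0.1536i)|000⟩ + (0.0268 - 0.1536i)|001⟩ + (-0.0268 + 0.1536i)|010⟩ + (0.0268 - 0.1536i)|011⟩ + (-0.4496 - 0.1536i)|100⟩ + (0.4496 + 0.1536i)|101⟩ + (-0.4496 - 0.1536i)|110⟩ + (0.4496 + 0.1536i)|111⟩

H⊗3 gives amp(|y⟩) = (1/2√2) Σ_x (−1)^(x·y) amp(|x⟩), where x·y is the number of positions in which both x and y have a 1.
|000⟩: (-0.6737 + (0.5979 + 0.4344i))/(2√2) = (-0.0268 + 0.1536i)
|001⟩: (0.6737 - (0.5979 + 0.4344i))/(2√2) = (0.0268 - 0.1536i)
|010⟩: (-0.6737 + (0.5979 + 0.4344i))/(2√2) = (-0.0268 + 0.1536i)
|011⟩: (0.6737 - (0.5979 + 0.4344i))/(2√2) = (0.0268 - 0.1536i)
|100⟩: (-0.6737 - (0.5979 + 0.4344i))/(2√2) = (-0.4496 - 0.1536i)
|101⟩: (0.6737 + (0.5979 + 0.4344i))/(2√2) = (0.4496 + 0.1536i)
|110⟩: (-0.6737 - (0.5979 + 0.4344i))/(2√2) = (-0.4496 - 0.1536i)
|111⟩: (0.6737 + (0.5979 + 0.4344i))/(2√2) = (0.4496 + 0.1536i)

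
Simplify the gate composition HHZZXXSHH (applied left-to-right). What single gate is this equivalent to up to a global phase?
S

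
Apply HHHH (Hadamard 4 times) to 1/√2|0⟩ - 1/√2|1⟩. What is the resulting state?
1/√2|0⟩ - 1/√2|1⟩

H² = I, so an even number of Hadamards cancels: H^4 = I and the state is unchanged.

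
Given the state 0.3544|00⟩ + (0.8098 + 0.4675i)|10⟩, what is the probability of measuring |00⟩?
0.1256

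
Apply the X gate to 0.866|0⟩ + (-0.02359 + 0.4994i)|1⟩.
(-0.02359 + 0.4994i)|0⟩ + 0.866|1⟩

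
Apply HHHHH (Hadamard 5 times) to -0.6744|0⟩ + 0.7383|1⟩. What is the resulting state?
0.04518|0⟩ - 0.9989|1⟩

H² = I, so H^5 = H: a single Hadamard. With (a, b) = (-0.6744, 0.7383), H gives ((a + b)/√2, (a − b)/√2) = (0.04518, -0.9989).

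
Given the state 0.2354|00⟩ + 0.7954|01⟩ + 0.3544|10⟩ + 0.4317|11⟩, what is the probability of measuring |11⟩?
0.1864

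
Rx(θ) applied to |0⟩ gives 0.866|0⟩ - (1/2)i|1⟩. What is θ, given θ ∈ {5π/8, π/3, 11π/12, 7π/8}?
π/3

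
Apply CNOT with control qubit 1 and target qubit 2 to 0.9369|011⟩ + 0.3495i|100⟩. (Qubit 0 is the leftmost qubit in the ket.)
0.9369|010⟩ + 0.3495i|100⟩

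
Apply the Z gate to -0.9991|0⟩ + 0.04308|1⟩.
-0.9991|0⟩ - 0.04308|1⟩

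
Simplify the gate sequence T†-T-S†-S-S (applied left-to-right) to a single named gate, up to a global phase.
S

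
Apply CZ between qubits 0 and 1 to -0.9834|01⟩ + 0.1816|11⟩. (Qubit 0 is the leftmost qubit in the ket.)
-0.9834|01⟩ - 0.1816|11⟩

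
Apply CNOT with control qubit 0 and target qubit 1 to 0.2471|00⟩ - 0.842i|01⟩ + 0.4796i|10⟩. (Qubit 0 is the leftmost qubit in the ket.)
0.2471|00⟩ - 0.842i|01⟩ + 0.4796i|11⟩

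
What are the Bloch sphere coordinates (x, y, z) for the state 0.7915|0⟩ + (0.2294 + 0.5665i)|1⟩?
(0.3631, 0.8968, 0.2529)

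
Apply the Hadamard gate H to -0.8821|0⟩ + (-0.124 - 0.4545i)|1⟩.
(-0.7114 - 0.3214i)|0⟩ + (-0.5361 + 0.3214i)|1⟩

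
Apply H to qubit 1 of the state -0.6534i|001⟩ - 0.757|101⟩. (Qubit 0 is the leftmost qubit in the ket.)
-0.462i|001⟩ - 0.462i|011⟩ - 0.5353|101⟩ - 0.5353|111⟩

H on qubit 1 mixes each pair of kets that differ only in qubit 1: amplitudes (a, b) of (|…0…⟩, |…1…⟩) become ((a + b)/√2, (a − b)/√2). Kets absent from the input have amplitude 0.
(|001⟩, |011⟩): (a, b) = (-0.6534i, 0) → (-0.462i, -0.462i)
(|101⟩, |111⟩): (a, b) = (-0.757, 0) → (-0.5353, -0.5353)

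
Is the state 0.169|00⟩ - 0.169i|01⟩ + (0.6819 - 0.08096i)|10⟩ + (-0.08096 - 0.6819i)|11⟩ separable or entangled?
Separable

Writing the state as a|00⟩ + b|01⟩ + c|10⟩ + d|11⟩, it is a product state iff ad − bc = 0.
Here (a, b, c, d) = (0.169, -0.169i, (0.6819 - 0.08096i), (-0.08096 - 0.6819i)): ad − bc = (0.169)(-0.08096 - 0.6819i) − (-0.169i)(0.6819 - 0.08096i) = 0, so the state is separable.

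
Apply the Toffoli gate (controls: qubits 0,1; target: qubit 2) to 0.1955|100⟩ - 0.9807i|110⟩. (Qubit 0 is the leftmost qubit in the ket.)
0.1955|100⟩ - 0.9807i|111⟩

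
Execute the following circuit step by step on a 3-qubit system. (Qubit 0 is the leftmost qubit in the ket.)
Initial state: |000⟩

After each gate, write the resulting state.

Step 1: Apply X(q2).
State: |001⟩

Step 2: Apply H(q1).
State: 1/√2|001⟩ + 1/√2|011⟩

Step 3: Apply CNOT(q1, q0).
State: 1/√2|001⟩ + 1/√2|111⟩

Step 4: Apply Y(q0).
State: -(1/√2)i|011⟩ + (1/√2)i|101⟩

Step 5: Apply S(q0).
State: -(1/√2)i|011⟩ - 1/√2|101⟩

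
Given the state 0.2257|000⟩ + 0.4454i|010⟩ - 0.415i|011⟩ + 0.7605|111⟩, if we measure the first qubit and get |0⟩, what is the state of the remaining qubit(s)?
0.3476|00⟩ + 0.686i|10⟩ - 0.6392i|11⟩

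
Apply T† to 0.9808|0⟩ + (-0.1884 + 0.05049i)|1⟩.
0.9808|0⟩ + (-0.09752 + 0.1689i)|1⟩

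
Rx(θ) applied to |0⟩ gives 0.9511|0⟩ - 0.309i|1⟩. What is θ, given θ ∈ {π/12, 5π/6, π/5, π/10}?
π/5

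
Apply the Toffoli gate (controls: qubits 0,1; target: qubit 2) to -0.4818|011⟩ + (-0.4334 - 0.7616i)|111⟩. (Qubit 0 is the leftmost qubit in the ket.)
-0.4818|011⟩ + (-0.4334 - 0.7616i)|110⟩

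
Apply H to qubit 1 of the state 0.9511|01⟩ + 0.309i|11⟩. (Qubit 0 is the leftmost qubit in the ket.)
0.6725|00⟩ - 0.6725|01⟩ + 0.2185i|10⟩ - 0.2185i|11⟩

H on qubit 1 mixes each pair of kets that differ only in qubit 1: amplitudes (a, b) of (|…0…⟩, |…1…⟩) become ((a + b)/√2, (a − b)/√2). Kets absent from the input have amplitude 0.
(|00⟩, |01⟩): (a, b) = (0, 0.9511) → (0.6725, -0.6725)
(|10⟩, |11⟩): (a, b) = (0, 0.309i) → (0.2185i, -0.2185i)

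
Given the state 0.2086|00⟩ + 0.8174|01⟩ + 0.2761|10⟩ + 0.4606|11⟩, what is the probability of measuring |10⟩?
0.07623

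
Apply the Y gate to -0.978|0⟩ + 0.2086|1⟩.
-0.2086i|0⟩ - 0.978i|1⟩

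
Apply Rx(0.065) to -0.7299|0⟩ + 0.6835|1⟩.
(-0.7295 - 0.02221i)|0⟩ + (0.6831 + 0.02372i)|1⟩

Rx(0.065) = [[cos(θ/2), −i·sin(θ/2)], [−i·sin(θ/2), cos(θ/2)]]; θ = 0.065, cos(θ/2) ≈ 0.999472, sin(θ/2) ≈ 0.0324943.
With a = amp(|0⟩) = -0.7299 and b = amp(|1⟩) = 0.6835:
new amp(|0⟩) = (0.999472)·a + (-0.0324943i)·b = (-0.7295 - 0.02221i)
new amp(|1⟩) = (-0.0324943i)·a + (0.999472)·b = (0.6831 + 0.02372i)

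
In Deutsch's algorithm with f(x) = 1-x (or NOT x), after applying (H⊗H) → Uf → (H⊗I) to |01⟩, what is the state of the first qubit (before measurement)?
|1⟩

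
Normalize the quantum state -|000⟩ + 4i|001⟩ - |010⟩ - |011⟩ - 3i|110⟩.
-0.189|000⟩ + 0.7559i|001⟩ - 0.189|010⟩ - 0.189|011⟩ - 0.5669i|110⟩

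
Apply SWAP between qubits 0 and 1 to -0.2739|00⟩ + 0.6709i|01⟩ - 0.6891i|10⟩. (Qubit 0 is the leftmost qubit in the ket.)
-0.2739|00⟩ - 0.6891i|01⟩ + 0.6709i|10⟩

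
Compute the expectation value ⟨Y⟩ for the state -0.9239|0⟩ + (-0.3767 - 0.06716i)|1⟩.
0.1241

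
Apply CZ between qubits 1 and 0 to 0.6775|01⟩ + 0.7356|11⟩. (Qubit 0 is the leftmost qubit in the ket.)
0.6775|01⟩ - 0.7356|11⟩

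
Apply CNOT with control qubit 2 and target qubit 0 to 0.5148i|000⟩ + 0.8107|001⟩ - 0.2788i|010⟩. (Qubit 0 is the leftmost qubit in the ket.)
0.5148i|000⟩ - 0.2788i|010⟩ + 0.8107|101⟩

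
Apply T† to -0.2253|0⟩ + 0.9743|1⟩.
-0.2253|0⟩ + (0.6889 - 0.6889i)|1⟩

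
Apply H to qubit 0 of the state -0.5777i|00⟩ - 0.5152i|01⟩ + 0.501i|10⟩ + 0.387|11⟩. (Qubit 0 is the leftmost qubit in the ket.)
-0.05424i|00⟩ + (0.2737 - 0.3643i)|01⟩ - 0.7628i|10⟩ + (-0.2737 - 0.3643i)|11⟩

H on qubit 0 mixes each pair of kets that differ only in qubit 0: amplitudes (a, b) of (|…0…⟩, |…1…⟩) become ((a + b)/√2, (a − b)/√2). Kets absent from the input have amplitude 0.
(|00⟩, |10⟩): (a, b) = (-0.5777i, 0.501i) → (-0.05424i, -0.7628i)
(|01⟩, |11⟩): (a, b) = (-0.5152i, 0.387) → ((0.2737 - 0.3643i), (-0.2737 - 0.3643i))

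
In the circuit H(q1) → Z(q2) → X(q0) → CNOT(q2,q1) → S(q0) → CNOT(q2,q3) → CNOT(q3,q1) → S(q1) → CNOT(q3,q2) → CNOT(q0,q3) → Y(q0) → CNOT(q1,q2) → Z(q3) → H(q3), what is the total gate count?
14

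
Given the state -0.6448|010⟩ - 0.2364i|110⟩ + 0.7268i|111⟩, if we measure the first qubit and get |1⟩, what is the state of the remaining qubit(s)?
-0.3093i|10⟩ + 0.951i|11⟩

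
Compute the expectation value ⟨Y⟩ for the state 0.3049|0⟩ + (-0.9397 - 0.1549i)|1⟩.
-0.09446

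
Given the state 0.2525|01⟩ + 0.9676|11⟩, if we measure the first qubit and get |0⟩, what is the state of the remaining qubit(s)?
|1⟩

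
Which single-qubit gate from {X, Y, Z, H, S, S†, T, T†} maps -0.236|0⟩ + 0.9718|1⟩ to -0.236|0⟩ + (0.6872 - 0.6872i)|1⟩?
T†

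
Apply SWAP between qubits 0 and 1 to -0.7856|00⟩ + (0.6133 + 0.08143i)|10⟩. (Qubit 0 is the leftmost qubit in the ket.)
-0.7856|00⟩ + (0.6133 + 0.08143i)|01⟩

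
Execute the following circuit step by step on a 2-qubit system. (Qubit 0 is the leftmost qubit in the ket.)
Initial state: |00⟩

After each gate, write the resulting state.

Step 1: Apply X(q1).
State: |01⟩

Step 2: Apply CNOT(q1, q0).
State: |11⟩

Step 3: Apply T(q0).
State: (1/√2 + (1/√2)i)|11⟩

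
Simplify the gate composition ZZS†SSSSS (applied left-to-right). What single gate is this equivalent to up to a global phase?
I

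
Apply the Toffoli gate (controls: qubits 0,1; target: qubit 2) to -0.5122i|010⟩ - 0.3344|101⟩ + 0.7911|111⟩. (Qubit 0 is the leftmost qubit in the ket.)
-0.5122i|010⟩ - 0.3344|101⟩ + 0.7911|110⟩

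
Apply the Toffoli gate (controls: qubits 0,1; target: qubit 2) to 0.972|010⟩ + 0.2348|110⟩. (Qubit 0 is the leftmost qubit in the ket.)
0.972|010⟩ + 0.2348|111⟩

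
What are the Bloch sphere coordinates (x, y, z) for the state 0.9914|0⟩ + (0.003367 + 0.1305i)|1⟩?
(0.006676, 0.2588, 0.9658)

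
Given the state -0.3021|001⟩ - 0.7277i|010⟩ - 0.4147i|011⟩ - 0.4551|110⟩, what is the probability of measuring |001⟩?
0.09126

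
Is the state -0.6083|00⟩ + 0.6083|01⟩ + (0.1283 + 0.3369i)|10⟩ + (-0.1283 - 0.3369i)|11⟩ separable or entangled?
Separable

Writing the state as a|00⟩ + b|01⟩ + c|10⟩ + d|11⟩, it is a product state iff ad − bc = 0.
Here (a, b, c, d) = (-0.6083, 0.6083, (0.1283 + 0.3369i), (-0.1283 - 0.3369i)): ad − bc = (-0.6083)(-0.1283 - 0.3369i) − (0.6083)(0.1283 + 0.3369i) = 0, so the state is separable.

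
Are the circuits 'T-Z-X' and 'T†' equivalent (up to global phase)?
No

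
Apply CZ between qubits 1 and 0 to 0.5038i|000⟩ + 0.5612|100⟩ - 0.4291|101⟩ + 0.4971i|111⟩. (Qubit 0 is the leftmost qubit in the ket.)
0.5038i|000⟩ + 0.5612|100⟩ - 0.4291|101⟩ - 0.4971i|111⟩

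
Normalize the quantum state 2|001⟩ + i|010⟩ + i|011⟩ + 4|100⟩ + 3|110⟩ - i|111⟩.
1/√8|001⟩ + 0.1768i|010⟩ + 0.1768i|011⟩ + 1/√2|100⟩ + 0.5303|110⟩ - 0.1768i|111⟩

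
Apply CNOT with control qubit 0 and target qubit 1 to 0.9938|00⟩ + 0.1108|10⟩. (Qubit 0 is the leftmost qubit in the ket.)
0.9938|00⟩ + 0.1108|11⟩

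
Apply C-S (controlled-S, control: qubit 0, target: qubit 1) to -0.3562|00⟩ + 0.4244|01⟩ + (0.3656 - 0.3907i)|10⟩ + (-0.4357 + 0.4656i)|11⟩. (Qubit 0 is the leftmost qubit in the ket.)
-0.3562|00⟩ + 0.4244|01⟩ + (0.3656 - 0.3907i)|10⟩ + (-0.4656 - 0.4357i)|11⟩

C-S leaves the control-|0⟩ kets |00⟩, |01⟩ unchanged and applies S to qubit 1 on the control-|1⟩ pair (|10⟩, |11⟩).
S = [[1, 0], [0, i]].
With a = amp(|10⟩) = (0.3656 - 0.3907i) and b = amp(|11⟩) = (-0.4357 + 0.4656i):
new amp(|10⟩) = (1)·a = (0.3656 - 0.3907i)
new amp(|11⟩) = (i)·b = (-0.4656 - 0.4357i)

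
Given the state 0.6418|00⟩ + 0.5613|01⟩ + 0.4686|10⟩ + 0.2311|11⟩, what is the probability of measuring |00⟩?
0.4119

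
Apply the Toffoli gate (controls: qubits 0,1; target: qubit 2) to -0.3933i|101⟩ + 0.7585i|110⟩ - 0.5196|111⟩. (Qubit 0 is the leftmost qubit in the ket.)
-0.3933i|101⟩ - 0.5196|110⟩ + 0.7585i|111⟩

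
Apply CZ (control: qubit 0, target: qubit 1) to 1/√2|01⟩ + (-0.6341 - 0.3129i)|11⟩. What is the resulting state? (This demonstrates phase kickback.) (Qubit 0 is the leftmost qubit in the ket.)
1/√2|01⟩ + (0.6341 + 0.3129i)|11⟩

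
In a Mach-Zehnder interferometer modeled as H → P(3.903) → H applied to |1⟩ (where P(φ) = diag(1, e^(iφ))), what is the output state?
(0.8619 + 0.345i)|0⟩ + (0.1381 - 0.345i)|1⟩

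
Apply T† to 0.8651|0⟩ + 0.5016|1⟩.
0.8651|0⟩ + (0.3547 - 0.3547i)|1⟩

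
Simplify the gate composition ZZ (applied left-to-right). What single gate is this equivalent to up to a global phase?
I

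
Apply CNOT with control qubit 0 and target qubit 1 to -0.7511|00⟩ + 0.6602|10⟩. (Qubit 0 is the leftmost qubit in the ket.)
-0.7511|00⟩ + 0.6602|11⟩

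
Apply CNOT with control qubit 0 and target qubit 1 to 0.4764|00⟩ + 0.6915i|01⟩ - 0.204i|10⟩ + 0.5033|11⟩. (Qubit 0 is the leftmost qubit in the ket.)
0.4764|00⟩ + 0.6915i|01⟩ + 0.5033|10⟩ - 0.204i|11⟩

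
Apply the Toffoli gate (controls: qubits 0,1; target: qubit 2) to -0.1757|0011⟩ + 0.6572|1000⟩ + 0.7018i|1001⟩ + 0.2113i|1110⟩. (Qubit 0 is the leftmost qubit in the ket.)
-0.1757|0011⟩ + 0.6572|1000⟩ + 0.7018i|1001⟩ + 0.2113i|1100⟩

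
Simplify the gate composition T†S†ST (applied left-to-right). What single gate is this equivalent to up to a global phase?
I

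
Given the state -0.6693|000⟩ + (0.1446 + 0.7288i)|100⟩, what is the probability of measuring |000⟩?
0.448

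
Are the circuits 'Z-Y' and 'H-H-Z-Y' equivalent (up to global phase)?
Yes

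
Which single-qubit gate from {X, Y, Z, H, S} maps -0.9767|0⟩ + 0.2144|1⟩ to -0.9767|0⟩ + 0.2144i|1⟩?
S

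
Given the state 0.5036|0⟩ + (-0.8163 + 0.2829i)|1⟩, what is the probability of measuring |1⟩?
0.7464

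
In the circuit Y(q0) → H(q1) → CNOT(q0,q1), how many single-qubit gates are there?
2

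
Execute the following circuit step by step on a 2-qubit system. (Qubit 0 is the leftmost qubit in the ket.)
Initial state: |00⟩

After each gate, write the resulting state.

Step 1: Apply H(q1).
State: 1/√2|00⟩ + 1/√2|01⟩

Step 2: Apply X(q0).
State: 1/√2|10⟩ + 1/√2|11⟩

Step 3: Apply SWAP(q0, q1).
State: 1/√2|01⟩ + 1/√2|11⟩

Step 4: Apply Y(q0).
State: -(1/√2)i|01⟩ + (1/√2)i|11⟩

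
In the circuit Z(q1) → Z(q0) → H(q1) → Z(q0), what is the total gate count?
4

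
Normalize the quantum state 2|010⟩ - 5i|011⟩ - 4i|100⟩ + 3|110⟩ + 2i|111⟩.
0.2626|010⟩ - 0.6565i|011⟩ - 0.5252i|100⟩ + 0.3939|110⟩ + 0.2626i|111⟩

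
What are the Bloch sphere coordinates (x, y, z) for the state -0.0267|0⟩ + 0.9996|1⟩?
(-0.05338, 0, -0.9985)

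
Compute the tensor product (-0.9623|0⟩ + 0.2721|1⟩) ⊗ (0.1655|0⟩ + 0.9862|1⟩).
-0.1593|00⟩ - 0.949|01⟩ + 0.04503|10⟩ + 0.2683|11⟩

amp(|b₁b₂…⟩) = product of the factor amplitudes for bits b₁, b₂, …; only kets whose every factor amplitude is nonzero survive.
|00⟩: (-0.9623)(0.1655) = -0.1593
|01⟩: (-0.9623)(0.9862) = -0.949
|10⟩: (0.2721)(0.1655) = 0.04503
|11⟩: (0.2721)(0.9862) = 0.2683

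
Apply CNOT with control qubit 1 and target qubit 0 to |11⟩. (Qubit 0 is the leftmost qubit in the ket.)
|01⟩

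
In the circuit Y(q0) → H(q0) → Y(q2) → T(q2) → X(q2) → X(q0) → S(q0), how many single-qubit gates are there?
7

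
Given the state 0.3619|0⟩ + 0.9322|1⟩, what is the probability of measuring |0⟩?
0.131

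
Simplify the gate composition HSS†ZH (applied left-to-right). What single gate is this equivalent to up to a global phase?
X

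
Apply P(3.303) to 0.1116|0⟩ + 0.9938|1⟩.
0.1116|0⟩ + (-0.9809 - 0.1597i)|1⟩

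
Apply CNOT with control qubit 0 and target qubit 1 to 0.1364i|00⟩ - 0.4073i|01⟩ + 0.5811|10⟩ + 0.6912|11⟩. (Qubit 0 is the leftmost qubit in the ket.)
0.1364i|00⟩ - 0.4073i|01⟩ + 0.6912|10⟩ + 0.5811|11⟩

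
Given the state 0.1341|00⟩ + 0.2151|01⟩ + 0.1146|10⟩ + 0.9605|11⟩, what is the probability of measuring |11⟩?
0.9226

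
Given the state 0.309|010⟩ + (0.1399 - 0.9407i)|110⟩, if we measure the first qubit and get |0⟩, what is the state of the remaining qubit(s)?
|10⟩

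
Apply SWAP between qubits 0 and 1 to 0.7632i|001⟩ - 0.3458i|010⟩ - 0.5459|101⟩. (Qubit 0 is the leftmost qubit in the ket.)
0.7632i|001⟩ - 0.5459|011⟩ - 0.3458i|100⟩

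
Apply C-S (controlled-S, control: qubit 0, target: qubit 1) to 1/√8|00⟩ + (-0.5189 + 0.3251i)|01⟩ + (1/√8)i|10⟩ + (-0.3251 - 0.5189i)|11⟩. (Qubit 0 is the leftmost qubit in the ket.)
1/√8|00⟩ + (-0.5189 + 0.3251i)|01⟩ + (1/√8)i|10⟩ + (0.5189 - 0.3251i)|11⟩

C-S leaves the control-|0⟩ kets |00⟩, |01⟩ unchanged and applies S to qubit 1 on the control-|1⟩ pair (|10⟩, |11⟩).
S = [[1, 0], [0, i]].
With a = amp(|10⟩) = (1/√8)i and b = amp(|11⟩) = (-0.3251 - 0.5189i):
new amp(|10⟩) = (1)·a = (1/√8)i
new amp(|11⟩) = (i)·b = (0.5189 - 0.3251i)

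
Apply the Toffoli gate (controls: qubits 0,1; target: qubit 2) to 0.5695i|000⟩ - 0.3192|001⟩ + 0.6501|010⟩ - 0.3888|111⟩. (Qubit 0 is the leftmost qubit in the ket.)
0.5695i|000⟩ - 0.3192|001⟩ + 0.6501|010⟩ - 0.3888|110⟩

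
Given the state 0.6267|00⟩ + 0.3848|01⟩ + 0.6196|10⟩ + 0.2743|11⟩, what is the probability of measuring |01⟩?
0.1481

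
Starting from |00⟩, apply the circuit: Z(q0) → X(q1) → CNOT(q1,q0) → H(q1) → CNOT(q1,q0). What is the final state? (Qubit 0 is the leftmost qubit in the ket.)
-1/√2|01⟩ + 1/√2|10⟩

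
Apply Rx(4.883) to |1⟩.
-0.6443i|0⟩ - 0.7648|1⟩

Rx(4.883) = [[cos(θ/2), −i·sin(θ/2)], [−i·sin(θ/2), cos(θ/2)]]; θ = 4.883, cos(θ/2) ≈ -0.764782, sin(θ/2) ≈ 0.644289.
With a = amp(|0⟩) = 0 and b = amp(|1⟩) = 1:
new amp(|0⟩) = (-0.764782)·a + (-0.644289i)·b = -0.6443i
new amp(|1⟩) = (-0.644289i)·a + (-0.764782)·b = -0.7648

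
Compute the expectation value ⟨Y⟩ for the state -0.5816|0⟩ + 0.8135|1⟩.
0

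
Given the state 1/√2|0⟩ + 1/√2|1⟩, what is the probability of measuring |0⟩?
1/2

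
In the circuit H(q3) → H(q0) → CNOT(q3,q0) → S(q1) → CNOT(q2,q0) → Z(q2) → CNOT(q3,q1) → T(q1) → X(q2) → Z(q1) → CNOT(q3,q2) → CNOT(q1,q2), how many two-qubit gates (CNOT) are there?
5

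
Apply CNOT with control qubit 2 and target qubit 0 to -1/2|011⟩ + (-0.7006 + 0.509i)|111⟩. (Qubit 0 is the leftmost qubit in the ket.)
(-0.7006 + 0.509i)|011⟩ - 1/2|111⟩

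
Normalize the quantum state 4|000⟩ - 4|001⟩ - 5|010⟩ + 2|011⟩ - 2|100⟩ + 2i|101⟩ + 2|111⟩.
0.4682|000⟩ - 0.4682|001⟩ - 0.5852|010⟩ + 0.2341|011⟩ - 0.2341|100⟩ + 0.2341i|101⟩ + 0.2341|111⟩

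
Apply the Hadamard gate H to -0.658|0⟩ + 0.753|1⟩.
0.06718|0⟩ - 0.9977|1⟩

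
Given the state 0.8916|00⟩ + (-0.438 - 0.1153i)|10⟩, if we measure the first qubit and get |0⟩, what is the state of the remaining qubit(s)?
|0⟩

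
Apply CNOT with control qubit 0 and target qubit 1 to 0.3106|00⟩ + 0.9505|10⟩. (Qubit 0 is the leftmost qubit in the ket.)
0.3106|00⟩ + 0.9505|11⟩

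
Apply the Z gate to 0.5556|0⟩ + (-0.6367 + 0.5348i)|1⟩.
0.5556|0⟩ + (0.6367 - 0.5348i)|1⟩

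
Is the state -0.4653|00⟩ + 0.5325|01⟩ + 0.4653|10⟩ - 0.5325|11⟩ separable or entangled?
Separable

Writing the state as a|00⟩ + b|01⟩ + c|10⟩ + d|11⟩, it is a product state iff ad − bc = 0.
Here (a, b, c, d) = (-0.4653, 0.5325, 0.4653, -0.5325): ad − bc = (-0.4653)(-0.5325) − (0.5325)(0.4653) = 0, so the state is separable.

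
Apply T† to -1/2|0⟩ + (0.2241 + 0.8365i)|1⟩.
-1/2|0⟩ + (0.75 + 0.433i)|1⟩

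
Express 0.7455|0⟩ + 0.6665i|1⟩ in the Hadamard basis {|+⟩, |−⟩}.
(0.5271 + 0.4713i)|+⟩ + (0.5271 - 0.4713i)|−⟩

With |ψ⟩ = α|0⟩ + β|1⟩, the Hadamard-basis coefficients are ⟨+|ψ⟩ = (α + β)/√2 and ⟨−|ψ⟩ = (α − β)/√2.
Here α = 0.7455, β = 0.6665i: (α + β)/√2 = (0.5271 + 0.4713i), (α − β)/√2 = (0.5271 - 0.4713i).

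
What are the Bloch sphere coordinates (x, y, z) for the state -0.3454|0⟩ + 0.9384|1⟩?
(-0.6482, 0, -0.7613)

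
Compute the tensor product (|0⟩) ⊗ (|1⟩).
|01⟩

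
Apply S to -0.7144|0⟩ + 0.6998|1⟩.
-0.7144|0⟩ + 0.6998i|1⟩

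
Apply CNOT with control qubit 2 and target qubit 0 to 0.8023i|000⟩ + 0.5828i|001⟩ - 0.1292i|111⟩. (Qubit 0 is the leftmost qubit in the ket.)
0.8023i|000⟩ - 0.1292i|011⟩ + 0.5828i|101⟩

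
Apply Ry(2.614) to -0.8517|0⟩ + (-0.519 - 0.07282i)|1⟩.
(0.279 + 0.0703i)|0⟩ + (-0.9576 - 0.01899i)|1⟩

Ry(2.614) = [[cos(θ/2), −sin(θ/2)], [sin(θ/2), cos(θ/2)]]; θ = 2.614, cos(θ/2) ≈ 0.260747, sin(θ/2) ≈ 0.965407.
With a = amp(|0⟩) = -0.8517 and b = amp(|1⟩) = (-0.519 - 0.07282i):
new amp(|0⟩) = (0.260747)·a + (-0.965407)·b = (0.279 + 0.0703i)
new amp(|1⟩) = (0.965407)·a + (0.260747)·b = (-0.9576 - 0.01899i)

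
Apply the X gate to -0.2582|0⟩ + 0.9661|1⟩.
0.9661|0⟩ - 0.2582|1⟩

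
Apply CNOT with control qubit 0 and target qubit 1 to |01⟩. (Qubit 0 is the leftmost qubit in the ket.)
|01⟩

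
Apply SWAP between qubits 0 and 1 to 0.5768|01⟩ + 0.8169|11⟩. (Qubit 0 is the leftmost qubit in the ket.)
0.5768|10⟩ + 0.8169|11⟩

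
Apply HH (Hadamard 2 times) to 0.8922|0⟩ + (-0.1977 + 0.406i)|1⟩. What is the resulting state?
0.8922|0⟩ + (-0.1977 + 0.406i)|1⟩

H² = I, so an even number of Hadamards cancels: H^2 = I and the state is unchanged.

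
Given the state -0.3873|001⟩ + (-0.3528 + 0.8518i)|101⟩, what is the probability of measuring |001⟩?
0.15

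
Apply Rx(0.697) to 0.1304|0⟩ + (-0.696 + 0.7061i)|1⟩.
(0.3637 + 0.2377i)|0⟩ + (-0.6542 + 0.6191i)|1⟩

Rx(0.697) = [[cos(θ/2), −i·sin(θ/2)], [−i·sin(θ/2), cos(θ/2)]]; θ = 0.697, cos(θ/2) ≈ 0.939886, sin(θ/2) ≈ 0.341488.
With a = amp(|0⟩) = 0.1304 and b = amp(|1⟩) = (-0.696 + 0.7061i):
new amp(|0⟩) = (0.939886)·a + (-0.341488i)·b = (0.3637 + 0.2377i)
new amp(|1⟩) = (-0.341488i)·a + (0.939886)·b = (-0.6542 + 0.6191i)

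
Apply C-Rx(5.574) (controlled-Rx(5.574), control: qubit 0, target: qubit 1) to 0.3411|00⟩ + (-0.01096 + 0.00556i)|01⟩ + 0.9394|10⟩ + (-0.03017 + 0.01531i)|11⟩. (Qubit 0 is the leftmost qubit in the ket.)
0.3411|00⟩ + (-0.01096 + 0.00556i)|01⟩ + (-0.8756 + 0.01048i)|10⟩ + (0.02829 - 0.3405i)|11⟩

C-Rx(5.574) leaves the control-|0⟩ kets |00⟩, |01⟩ unchanged and applies Rx(5.574) to qubit 1 on the control-|1⟩ pair (|10⟩, |11⟩).
Rx(5.574) = [[cos(θ/2), −i·sin(θ/2)], [−i·sin(θ/2), cos(θ/2)]]; θ = 5.574, cos(θ/2) ≈ -0.937788, sin(θ/2) ≈ 0.347208.
With a = amp(|10⟩) = 0.9394 and b = amp(|11⟩) = (-0.03017 + 0.01531i):
new amp(|10⟩) = (-0.937788)·a + (-0.347208i)·b = (-0.8756 + 0.01048i)
new amp(|11⟩) = (-0.347208i)·a + (-0.937788)·b = (0.02829 - 0.3405i)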